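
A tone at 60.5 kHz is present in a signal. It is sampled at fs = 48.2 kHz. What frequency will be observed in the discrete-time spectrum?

60.5 kHz mod fs = 12.3 kHz.
12.3 kHz ≤ fs/2 = 24.1 kHz, appears at 12.3 kHz.

12.3 kHz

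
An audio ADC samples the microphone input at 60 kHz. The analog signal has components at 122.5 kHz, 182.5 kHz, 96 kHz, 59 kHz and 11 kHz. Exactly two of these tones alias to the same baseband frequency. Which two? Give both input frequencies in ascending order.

122.5 kHz, 182.5 kHz

fs/2 = 30 kHz.
122.5 kHz mod fs = 2.5 kHz.
2.5 kHz ≤ fs/2 = 30 kHz, appears at 2.5 kHz.
182.5 kHz mod fs = 2.5 kHz.
2.5 kHz ≤ fs/2 = 30 kHz, appears at 2.5 kHz.
96 kHz mod fs = 36 kHz.
36 kHz > fs/2 = 30 kHz, folds to fs − 36 kHz = 24 kHz.
59 kHz > fs/2 = 30 kHz, folds to fs − 59 kHz = 1 kHz.
11 kHz ≤ fs/2 = 30 kHz, passes unchanged.
122.5 kHz and 182.5 kHz both map to 2.5 kHz.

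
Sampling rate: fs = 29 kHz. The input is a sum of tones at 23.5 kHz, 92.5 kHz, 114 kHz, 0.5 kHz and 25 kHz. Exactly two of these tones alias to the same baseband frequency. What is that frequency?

fs/2 = 14.5 kHz.
23.5 kHz > fs/2 = 14.5 kHz, folds to fs − 23.5 kHz = 5.5 kHz.
92.5 kHz mod fs = 5.5 kHz.
5.5 kHz ≤ fs/2 = 14.5 kHz, appears at 5.5 kHz.
114 kHz mod fs = 27 kHz.
27 kHz > fs/2 = 14.5 kHz, folds to fs − 27 kHz = 2 kHz.
0.5 kHz ≤ fs/2 = 14.5 kHz, passes unchanged.
25 kHz > fs/2 = 14.5 kHz, folds to fs − 25 kHz = 4 kHz.
23.5 kHz and 92.5 kHz both map to 5.5 kHz.

5.5 kHz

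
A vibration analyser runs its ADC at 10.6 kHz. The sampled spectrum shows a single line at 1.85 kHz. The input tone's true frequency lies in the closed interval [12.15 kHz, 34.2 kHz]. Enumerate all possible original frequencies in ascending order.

Frequencies that alias to 1.85 kHz are k·fs ± 1.85 kHz for integer k ≥ 0.
k=0: 1.85 kHz.
k=1: 8.75 kHz, 12.45 kHz.
k=2: 19.35 kHz, 23.05 kHz.
k=3: 29.95 kHz, 33.65 kHz.
k=4: 40.55 kHz, 44.25 kHz.
Within [12.15 kHz, 34.2 kHz]: 12.45 kHz, 19.35 kHz, 23.05 kHz, 29.95 kHz, 33.65 kHz.

12.45 kHz, 19.35 kHz, 23.05 kHz, 29.95 kHz, 33.65 kHz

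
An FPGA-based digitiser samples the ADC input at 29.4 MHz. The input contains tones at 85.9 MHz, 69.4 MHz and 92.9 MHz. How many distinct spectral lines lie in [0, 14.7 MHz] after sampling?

fs/2 = 14.7 MHz.
85.9 MHz mod fs = 27.1 MHz.
27.1 MHz > fs/2 = 14.7 MHz, folds to fs − 27.1 MHz = 2.3 MHz.
69.4 MHz mod fs = 10.6 MHz.
10.6 MHz ≤ fs/2 = 14.7 MHz, appears at 10.6 MHz.
92.9 MHz mod fs = 4.7 MHz.
4.7 MHz ≤ fs/2 = 14.7 MHz, appears at 4.7 MHz.
Distinct values: {2.3 MHz, 4.7 MHz, 10.6 MHz} → 3.

3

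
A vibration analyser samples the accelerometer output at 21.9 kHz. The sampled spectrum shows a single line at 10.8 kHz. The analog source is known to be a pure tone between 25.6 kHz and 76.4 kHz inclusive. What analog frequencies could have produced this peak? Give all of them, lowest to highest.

32.7 kHz, 33 kHz, 54.6 kHz, 54.9 kHz

Frequencies that alias to 10.8 kHz are k·fs ± 10.8 kHz for integer k ≥ 0.
k=0: 10.8 kHz.
k=1: 11.1 kHz, 32.7 kHz.
k=2: 33 kHz, 54.6 kHz.
k=3: 54.9 kHz, 76.5 kHz.
k=4: 76.8 kHz, 98.4 kHz.
Within [25.6 kHz, 76.4 kHz]: 32.7 kHz, 33 kHz, 54.6 kHz, 54.9 kHz.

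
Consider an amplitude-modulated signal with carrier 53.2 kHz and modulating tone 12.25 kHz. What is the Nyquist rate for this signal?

AM sidebands sit at fc ± fm = 40.95 kHz and 65.45 kHz.
Highest-frequency component: 65.45 kHz.
Nyquist rate = 2 × 65.45 kHz = 130.9 kHz.

130.9 kHz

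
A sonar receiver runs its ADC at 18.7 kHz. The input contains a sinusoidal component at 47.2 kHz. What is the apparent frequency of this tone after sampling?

8.9 kHz

47.2 kHz mod fs = 9.8 kHz.
9.8 kHz > fs/2 = 9.35 kHz, folds to fs − 9.8 kHz = 8.9 kHz.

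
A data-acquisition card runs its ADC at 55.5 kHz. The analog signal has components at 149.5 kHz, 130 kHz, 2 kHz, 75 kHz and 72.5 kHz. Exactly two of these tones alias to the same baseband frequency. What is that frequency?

17 kHz

fs/2 = 27.75 kHz.
149.5 kHz mod fs = 38.5 kHz.
38.5 kHz > fs/2 = 27.75 kHz, folds to fs − 38.5 kHz = 17 kHz.
130 kHz mod fs = 19 kHz.
19 kHz ≤ fs/2 = 27.75 kHz, appears at 19 kHz.
2 kHz ≤ fs/2 = 27.75 kHz, passes unchanged.
75 kHz mod fs = 19.5 kHz.
19.5 kHz ≤ fs/2 = 27.75 kHz, appears at 19.5 kHz.
72.5 kHz mod fs = 17 kHz.
17 kHz ≤ fs/2 = 27.75 kHz, appears at 17 kHz.
72.5 kHz and 149.5 kHz both map to 17 kHz.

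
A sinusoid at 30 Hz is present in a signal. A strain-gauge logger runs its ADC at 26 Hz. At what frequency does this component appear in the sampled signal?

4 Hz

30 Hz mod fs = 4 Hz.
4 Hz ≤ fs/2 = 13 Hz, appears at 4 Hz.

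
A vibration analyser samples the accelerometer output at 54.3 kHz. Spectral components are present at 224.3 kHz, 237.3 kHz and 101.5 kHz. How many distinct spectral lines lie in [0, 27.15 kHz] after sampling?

2

fs/2 = 27.15 kHz.
224.3 kHz mod fs = 7.1 kHz.
7.1 kHz ≤ fs/2 = 27.15 kHz, appears at 7.1 kHz.
237.3 kHz mod fs = 20.1 kHz.
20.1 kHz ≤ fs/2 = 27.15 kHz, appears at 20.1 kHz.
101.5 kHz mod fs = 47.2 kHz.
47.2 kHz > fs/2 = 27.15 kHz, folds to fs − 47.2 kHz = 7.1 kHz.
Distinct values: {7.1 kHz, 20.1 kHz} → 2.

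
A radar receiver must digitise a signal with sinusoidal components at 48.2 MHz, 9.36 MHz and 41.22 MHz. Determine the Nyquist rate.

96.4 MHz

Highest-frequency component: 48.2 MHz.
Nyquist rate = 2 × 48.2 MHz = 96.4 MHz.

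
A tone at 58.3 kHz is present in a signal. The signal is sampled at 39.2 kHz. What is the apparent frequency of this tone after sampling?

58.3 kHz mod fs = 19.1 kHz.
19.1 kHz ≤ fs/2 = 19.6 kHz, appears at 19.1 kHz.

19.1 kHz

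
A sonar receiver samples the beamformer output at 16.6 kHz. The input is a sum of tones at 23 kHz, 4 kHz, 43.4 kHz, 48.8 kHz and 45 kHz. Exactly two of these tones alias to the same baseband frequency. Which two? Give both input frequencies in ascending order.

23 kHz, 43.4 kHz

fs/2 = 8.3 kHz.
23 kHz mod fs = 6.4 kHz.
6.4 kHz ≤ fs/2 = 8.3 kHz, appears at 6.4 kHz.
4 kHz ≤ fs/2 = 8.3 kHz, passes unchanged.
43.4 kHz mod fs = 10.2 kHz.
10.2 kHz > fs/2 = 8.3 kHz, folds to fs − 10.2 kHz = 6.4 kHz.
48.8 kHz mod fs = 15.6 kHz.
15.6 kHz > fs/2 = 8.3 kHz, folds to fs − 15.6 kHz = 1 kHz.
45 kHz mod fs = 11.8 kHz.
11.8 kHz > fs/2 = 8.3 kHz, folds to fs − 11.8 kHz = 4.8 kHz.
23 kHz and 43.4 kHz both map to 6.4 kHz.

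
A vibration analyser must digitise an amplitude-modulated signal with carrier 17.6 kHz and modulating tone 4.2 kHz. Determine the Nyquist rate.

43.6 kHz

AM sidebands sit at fc ± fm = 13.4 kHz and 21.8 kHz.
Highest-frequency component: 21.8 kHz.
Nyquist rate = 2 × 21.8 kHz = 43.6 kHz.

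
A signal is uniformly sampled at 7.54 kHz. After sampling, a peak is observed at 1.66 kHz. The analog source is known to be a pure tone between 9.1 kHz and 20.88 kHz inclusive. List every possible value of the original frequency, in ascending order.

Frequencies that alias to 1.66 kHz are k·fs ± 1.66 kHz for integer k ≥ 0.
k=0: 1.66 kHz.
k=1: 5.88 kHz, 9.2 kHz.
k=2: 13.42 kHz, 16.74 kHz.
k=3: 20.96 kHz, 24.28 kHz.
Within [9.1 kHz, 20.88 kHz]: 9.2 kHz, 13.42 kHz, 16.74 kHz.

9.2 kHz, 13.42 kHz, 16.74 kHz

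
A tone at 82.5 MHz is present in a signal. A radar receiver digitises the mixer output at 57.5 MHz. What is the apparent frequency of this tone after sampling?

25 MHz

82.5 MHz mod fs = 25 MHz.
25 MHz ≤ fs/2 = 28.75 MHz, appears at 25 MHz.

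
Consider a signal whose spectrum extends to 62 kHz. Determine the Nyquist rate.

Nyquist rate = 2 × 62 kHz = 124 kHz.

124 kHz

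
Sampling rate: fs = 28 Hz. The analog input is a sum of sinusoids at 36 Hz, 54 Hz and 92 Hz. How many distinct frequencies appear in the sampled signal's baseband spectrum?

fs/2 = 14 Hz.
36 Hz mod fs = 8 Hz.
8 Hz ≤ fs/2 = 14 Hz, appears at 8 Hz.
54 Hz mod fs = 26 Hz.
26 Hz > fs/2 = 14 Hz, folds to fs − 26 Hz = 2 Hz.
92 Hz mod fs = 8 Hz.
8 Hz ≤ fs/2 = 14 Hz, appears at 8 Hz.
Distinct values: {2 Hz, 8 Hz} → 2.

2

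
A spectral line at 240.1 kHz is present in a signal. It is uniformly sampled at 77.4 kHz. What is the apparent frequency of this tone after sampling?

7.9 kHz

240.1 kHz mod fs = 7.9 kHz.
7.9 kHz ≤ fs/2 = 38.7 kHz, appears at 7.9 kHz.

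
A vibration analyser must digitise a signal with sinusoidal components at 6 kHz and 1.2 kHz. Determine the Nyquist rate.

Highest-frequency component: 6 kHz.
Nyquist rate = 2 × 6 kHz = 12 kHz.

12 kHz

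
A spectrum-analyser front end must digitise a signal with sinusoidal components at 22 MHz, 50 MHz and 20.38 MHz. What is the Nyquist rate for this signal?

100 MHz

Highest-frequency component: 50 MHz.
Nyquist rate = 2 × 50 MHz = 100 MHz.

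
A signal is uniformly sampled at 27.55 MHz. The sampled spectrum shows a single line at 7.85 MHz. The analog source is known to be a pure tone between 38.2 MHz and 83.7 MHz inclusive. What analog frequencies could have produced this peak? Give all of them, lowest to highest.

Frequencies that alias to 7.85 MHz are k·fs ± 7.85 MHz for integer k ≥ 0.
k=0: 7.85 MHz.
k=1: 19.7 MHz, 35.4 MHz.
k=2: 47.25 MHz, 62.95 MHz.
k=3: 74.8 MHz, 90.5 MHz.
k=4: 102.35 MHz, 118.05 MHz.
Within [38.2 MHz, 83.7 MHz]: 47.25 MHz, 62.95 MHz, 74.8 MHz.

47.25 MHz, 62.95 MHz, 74.8 MHz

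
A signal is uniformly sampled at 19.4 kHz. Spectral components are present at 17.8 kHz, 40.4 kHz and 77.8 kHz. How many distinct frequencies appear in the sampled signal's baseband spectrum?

2

fs/2 = 9.7 kHz.
17.8 kHz > fs/2 = 9.7 kHz, folds to fs − 17.8 kHz = 1.6 kHz.
40.4 kHz mod fs = 1.6 kHz.
1.6 kHz ≤ fs/2 = 9.7 kHz, appears at 1.6 kHz.
77.8 kHz mod fs = 0.2 kHz.
0.2 kHz ≤ fs/2 = 9.7 kHz, appears at 0.2 kHz.
Distinct values: {0.2 kHz, 1.6 kHz} → 2.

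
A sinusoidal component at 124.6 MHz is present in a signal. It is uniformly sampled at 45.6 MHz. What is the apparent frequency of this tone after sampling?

12.2 MHz

124.6 MHz mod fs = 33.4 MHz.
33.4 MHz > fs/2 = 22.8 MHz, folds to fs − 33.4 MHz = 12.2 MHz.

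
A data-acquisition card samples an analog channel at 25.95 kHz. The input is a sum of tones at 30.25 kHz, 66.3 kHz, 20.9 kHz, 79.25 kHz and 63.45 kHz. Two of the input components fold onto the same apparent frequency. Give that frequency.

fs/2 = 12.975 kHz.
30.25 kHz mod fs = 4.3 kHz.
4.3 kHz ≤ fs/2 = 12.975 kHz, appears at 4.3 kHz.
66.3 kHz mod fs = 14.4 kHz.
14.4 kHz > fs/2 = 12.975 kHz, folds to fs − 14.4 kHz = 11.55 kHz.
20.9 kHz > fs/2 = 12.975 kHz, folds to fs − 20.9 kHz = 5.05 kHz.
79.25 kHz mod fs = 1.4 kHz.
1.4 kHz ≤ fs/2 = 12.975 kHz, appears at 1.4 kHz.
63.45 kHz mod fs = 11.55 kHz.
11.55 kHz ≤ fs/2 = 12.975 kHz, appears at 11.55 kHz.
63.45 kHz and 66.3 kHz both map to 11.55 kHz.

11.55 kHz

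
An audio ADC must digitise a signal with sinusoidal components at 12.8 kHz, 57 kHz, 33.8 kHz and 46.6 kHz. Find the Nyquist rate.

Highest-frequency component: 57 kHz.
Nyquist rate = 2 × 57 kHz = 114 kHz.

114 kHz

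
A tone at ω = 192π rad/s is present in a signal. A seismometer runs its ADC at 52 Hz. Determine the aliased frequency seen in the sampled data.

8 Hz

ω = 192π rad/s → f = ω/(2π) = 96 Hz.
96 Hz mod fs = 44 Hz.
44 Hz > fs/2 = 26 Hz, folds to fs − 44 Hz = 8 Hz.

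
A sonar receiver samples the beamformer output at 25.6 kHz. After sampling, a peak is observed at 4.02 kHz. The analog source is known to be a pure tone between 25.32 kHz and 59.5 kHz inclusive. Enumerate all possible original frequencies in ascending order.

29.62 kHz, 47.18 kHz, 55.22 kHz

Frequencies that alias to 4.02 kHz are k·fs ± 4.02 kHz for integer k ≥ 0.
k=0: 4.02 kHz.
k=1: 21.58 kHz, 29.62 kHz.
k=2: 47.18 kHz, 55.22 kHz.
k=3: 72.78 kHz, 80.82 kHz.
Within [25.32 kHz, 59.5 kHz]: 29.62 kHz, 47.18 kHz, 55.22 kHz.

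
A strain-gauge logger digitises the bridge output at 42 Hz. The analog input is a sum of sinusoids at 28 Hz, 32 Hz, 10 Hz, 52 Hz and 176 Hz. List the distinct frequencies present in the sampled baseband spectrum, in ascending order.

fs/2 = 21 Hz.
28 Hz > fs/2 = 21 Hz, folds to fs − 28 Hz = 14 Hz.
32 Hz > fs/2 = 21 Hz, folds to fs − 32 Hz = 10 Hz.
10 Hz ≤ fs/2 = 21 Hz, passes unchanged.
52 Hz mod fs = 10 Hz.
10 Hz ≤ fs/2 = 21 Hz, appears at 10 Hz.
176 Hz mod fs = 8 Hz.
8 Hz ≤ fs/2 = 21 Hz, appears at 8 Hz.
Distinct values: {8 Hz, 10 Hz, 14 Hz}.

8 Hz, 10 Hz, 14 Hz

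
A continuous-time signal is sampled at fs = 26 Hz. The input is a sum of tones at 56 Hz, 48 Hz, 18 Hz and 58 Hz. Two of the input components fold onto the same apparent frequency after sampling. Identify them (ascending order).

fs/2 = 13 Hz.
56 Hz mod fs = 4 Hz.
4 Hz ≤ fs/2 = 13 Hz, appears at 4 Hz.
48 Hz mod fs = 22 Hz.
22 Hz > fs/2 = 13 Hz, folds to fs − 22 Hz = 4 Hz.
18 Hz > fs/2 = 13 Hz, folds to fs − 18 Hz = 8 Hz.
58 Hz mod fs = 6 Hz.
6 Hz ≤ fs/2 = 13 Hz, appears at 6 Hz.
48 Hz and 56 Hz both map to 4 Hz.

48 Hz, 56 Hz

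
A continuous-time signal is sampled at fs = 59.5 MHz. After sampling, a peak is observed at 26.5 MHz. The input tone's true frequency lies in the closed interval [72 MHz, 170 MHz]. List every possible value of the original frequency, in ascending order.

Frequencies that alias to 26.5 MHz are k·fs ± 26.5 MHz for integer k ≥ 0.
k=0: 26.5 MHz.
k=1: 33 MHz, 86 MHz.
k=2: 92.5 MHz, 145.5 MHz.
k=3: 152 MHz, 205 MHz.
k=4: 211.5 MHz, 264.5 MHz.
Within [72 MHz, 170 MHz]: 86 MHz, 92.5 MHz, 145.5 MHz, 152 MHz.

86 MHz, 92.5 MHz, 145.5 MHz, 152 MHz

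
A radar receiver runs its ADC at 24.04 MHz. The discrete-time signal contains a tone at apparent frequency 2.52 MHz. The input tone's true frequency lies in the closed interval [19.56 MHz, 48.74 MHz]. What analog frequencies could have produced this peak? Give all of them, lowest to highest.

Frequencies that alias to 2.52 MHz are k·fs ± 2.52 MHz for integer k ≥ 0.
k=0: 2.52 MHz.
k=1: 21.52 MHz, 26.56 MHz.
k=2: 45.56 MHz, 50.6 MHz.
k=3: 69.6 MHz, 74.64 MHz.
Within [19.56 MHz, 48.74 MHz]: 21.52 MHz, 26.56 MHz, 45.56 MHz.

21.52 MHz, 26.56 MHz, 45.56 MHz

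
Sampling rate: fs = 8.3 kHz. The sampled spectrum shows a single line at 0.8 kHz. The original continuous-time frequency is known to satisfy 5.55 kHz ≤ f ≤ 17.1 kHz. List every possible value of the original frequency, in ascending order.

Frequencies that alias to 0.8 kHz are k·fs ± 0.8 kHz for integer k ≥ 0.
k=0: 0.8 kHz.
k=1: 7.5 kHz, 9.1 kHz.
k=2: 15.8 kHz, 17.4 kHz.
k=3: 24.1 kHz, 25.7 kHz.
Within [5.55 kHz, 17.1 kHz]: 7.5 kHz, 9.1 kHz, 15.8 kHz.

7.5 kHz, 9.1 kHz, 15.8 kHz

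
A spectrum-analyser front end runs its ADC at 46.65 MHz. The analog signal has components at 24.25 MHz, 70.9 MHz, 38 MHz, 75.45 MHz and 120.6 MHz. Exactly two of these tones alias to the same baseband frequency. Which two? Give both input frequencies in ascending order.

fs/2 = 23.325 MHz.
24.25 MHz > fs/2 = 23.325 MHz, folds to fs − 24.25 MHz = 22.4 MHz.
70.9 MHz mod fs = 24.25 MHz.
24.25 MHz > fs/2 = 23.325 MHz, folds to fs − 24.25 MHz = 22.4 MHz.
38 MHz > fs/2 = 23.325 MHz, folds to fs − 38 MHz = 8.65 MHz.
75.45 MHz mod fs = 28.8 MHz.
28.8 MHz > fs/2 = 23.325 MHz, folds to fs − 28.8 MHz = 17.85 MHz.
120.6 MHz mod fs = 27.3 MHz.
27.3 MHz > fs/2 = 23.325 MHz, folds to fs − 27.3 MHz = 19.35 MHz.
24.25 MHz and 70.9 MHz both map to 22.4 MHz.

24.25 MHz, 70.9 MHz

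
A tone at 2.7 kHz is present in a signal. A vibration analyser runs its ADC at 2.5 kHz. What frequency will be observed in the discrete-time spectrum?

2.7 kHz mod fs = 0.2 kHz.
0.2 kHz ≤ fs/2 = 1.25 kHz, appears at 0.2 kHz.

0.2 kHz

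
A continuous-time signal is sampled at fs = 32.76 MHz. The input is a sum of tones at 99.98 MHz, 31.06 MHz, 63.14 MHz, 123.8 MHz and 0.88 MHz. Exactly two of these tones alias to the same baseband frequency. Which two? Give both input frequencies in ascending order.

fs/2 = 16.38 MHz.
99.98 MHz mod fs = 1.7 MHz.
1.7 MHz ≤ fs/2 = 16.38 MHz, appears at 1.7 MHz.
31.06 MHz > fs/2 = 16.38 MHz, folds to fs − 31.06 MHz = 1.7 MHz.
63.14 MHz mod fs = 30.38 MHz.
30.38 MHz > fs/2 = 16.38 MHz, folds to fs − 30.38 MHz = 2.38 MHz.
123.8 MHz mod fs = 25.52 MHz.
25.52 MHz > fs/2 = 16.38 MHz, folds to fs − 25.52 MHz = 7.24 MHz.
0.88 MHz ≤ fs/2 = 16.38 MHz, passes unchanged.
31.06 MHz and 99.98 MHz both map to 1.7 MHz.

31.06 MHz, 99.98 MHz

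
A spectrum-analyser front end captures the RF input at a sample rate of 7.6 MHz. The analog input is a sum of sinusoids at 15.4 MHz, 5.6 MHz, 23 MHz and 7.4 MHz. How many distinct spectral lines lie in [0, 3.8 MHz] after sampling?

2

fs/2 = 3.8 MHz.
15.4 MHz mod fs = 0.2 MHz.
0.2 MHz ≤ fs/2 = 3.8 MHz, appears at 0.2 MHz.
5.6 MHz > fs/2 = 3.8 MHz, folds to fs − 5.6 MHz = 2 MHz.
23 MHz mod fs = 0.2 MHz.
0.2 MHz ≤ fs/2 = 3.8 MHz, appears at 0.2 MHz.
7.4 MHz > fs/2 = 3.8 MHz, folds to fs − 7.4 MHz = 0.2 MHz.
Distinct values: {0.2 MHz, 2 MHz} → 2.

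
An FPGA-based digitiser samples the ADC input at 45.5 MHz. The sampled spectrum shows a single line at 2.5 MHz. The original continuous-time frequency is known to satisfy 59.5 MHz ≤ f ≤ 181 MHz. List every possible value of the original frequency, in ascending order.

88.5 MHz, 93.5 MHz, 134 MHz, 139 MHz, 179.5 MHz

Frequencies that alias to 2.5 MHz are k·fs ± 2.5 MHz for integer k ≥ 0.
k=0: 2.5 MHz.
k=1: 43 MHz, 48 MHz.
k=2: 88.5 MHz, 93.5 MHz.
k=3: 134 MHz, 139 MHz.
k=4: 179.5 MHz, 184.5 MHz.
k=5: 225 MHz, 230 MHz.
Within [59.5 MHz, 181 MHz]: 88.5 MHz, 93.5 MHz, 134 MHz, 139 MHz, 179.5 MHz.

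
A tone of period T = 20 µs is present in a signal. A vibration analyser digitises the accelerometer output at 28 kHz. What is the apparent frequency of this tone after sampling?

6 kHz

T = 20 µs → f = 1/T = 50 kHz.
50 kHz mod fs = 22 kHz.
22 kHz > fs/2 = 14 kHz, folds to fs − 22 kHz = 6 kHz.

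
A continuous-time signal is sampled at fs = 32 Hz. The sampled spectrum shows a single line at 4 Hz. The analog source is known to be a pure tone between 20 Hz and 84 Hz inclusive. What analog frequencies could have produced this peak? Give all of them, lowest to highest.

28 Hz, 36 Hz, 60 Hz, 68 Hz

Frequencies that alias to 4 Hz are k·fs ± 4 Hz for integer k ≥ 0.
k=0: 4 Hz.
k=1: 28 Hz, 36 Hz.
k=2: 60 Hz, 68 Hz.
k=3: 92 Hz, 100 Hz.
Within [20 Hz, 84 Hz]: 28 Hz, 36 Hz, 60 Hz, 68 Hz.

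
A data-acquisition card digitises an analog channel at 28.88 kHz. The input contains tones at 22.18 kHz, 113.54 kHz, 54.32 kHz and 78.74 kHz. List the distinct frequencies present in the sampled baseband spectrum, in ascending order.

fs/2 = 14.44 kHz.
22.18 kHz > fs/2 = 14.44 kHz, folds to fs − 22.18 kHz = 6.7 kHz.
113.54 kHz mod fs = 26.9 kHz.
26.9 kHz > fs/2 = 14.44 kHz, folds to fs − 26.9 kHz = 1.98 kHz.
54.32 kHz mod fs = 25.44 kHz.
25.44 kHz > fs/2 = 14.44 kHz, folds to fs − 25.44 kHz = 3.44 kHz.
78.74 kHz mod fs = 20.98 kHz.
20.98 kHz > fs/2 = 14.44 kHz, folds to fs − 20.98 kHz = 7.9 kHz.
Distinct values: {1.98 kHz, 3.44 kHz, 6.7 kHz, 7.9 kHz}.

1.98 kHz, 3.44 kHz, 6.7 kHz, 7.9 kHz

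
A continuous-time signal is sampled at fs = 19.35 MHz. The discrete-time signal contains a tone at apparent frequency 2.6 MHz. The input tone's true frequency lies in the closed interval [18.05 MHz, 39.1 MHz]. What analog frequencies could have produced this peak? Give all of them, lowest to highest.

Frequencies that alias to 2.6 MHz are k·fs ± 2.6 MHz for integer k ≥ 0.
k=0: 2.6 MHz.
k=1: 16.75 MHz, 21.95 MHz.
k=2: 36.1 MHz, 41.3 MHz.
k=3: 55.45 MHz, 60.65 MHz.
Within [18.05 MHz, 39.1 MHz]: 21.95 MHz, 36.1 MHz.

21.95 MHz, 36.1 MHz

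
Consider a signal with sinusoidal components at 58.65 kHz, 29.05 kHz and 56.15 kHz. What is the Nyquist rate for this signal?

Highest-frequency component: 58.65 kHz.
Nyquist rate = 2 × 58.65 kHz = 117.3 kHz.

117.3 kHz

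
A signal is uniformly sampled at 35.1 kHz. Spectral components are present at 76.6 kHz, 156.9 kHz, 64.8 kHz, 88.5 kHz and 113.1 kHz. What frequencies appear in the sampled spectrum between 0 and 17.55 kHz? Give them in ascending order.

fs/2 = 17.55 kHz.
76.6 kHz mod fs = 6.4 kHz.
6.4 kHz ≤ fs/2 = 17.55 kHz, appears at 6.4 kHz.
156.9 kHz mod fs = 16.5 kHz.
16.5 kHz ≤ fs/2 = 17.55 kHz, appears at 16.5 kHz.
64.8 kHz mod fs = 29.7 kHz.
29.7 kHz > fs/2 = 17.55 kHz, folds to fs − 29.7 kHz = 5.4 kHz.
88.5 kHz mod fs = 18.3 kHz.
18.3 kHz > fs/2 = 17.55 kHz, folds to fs − 18.3 kHz = 16.8 kHz.
113.1 kHz mod fs = 7.8 kHz.
7.8 kHz ≤ fs/2 = 17.55 kHz, appears at 7.8 kHz.
Distinct values: {5.4 kHz, 6.4 kHz, 7.8 kHz, 16.5 kHz, 16.8 kHz}.

5.4 kHz, 6.4 kHz, 7.8 kHz, 16.5 kHz, 16.8 kHz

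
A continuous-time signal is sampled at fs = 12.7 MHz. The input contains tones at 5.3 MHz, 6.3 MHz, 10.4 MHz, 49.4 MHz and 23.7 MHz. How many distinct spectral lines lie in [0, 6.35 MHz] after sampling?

5

fs/2 = 6.35 MHz.
5.3 MHz ≤ fs/2 = 6.35 MHz, passes unchanged.
6.3 MHz ≤ fs/2 = 6.35 MHz, passes unchanged.
10.4 MHz > fs/2 = 6.35 MHz, folds to fs − 10.4 MHz = 2.3 MHz.
49.4 MHz mod fs = 11.3 MHz.
11.3 MHz > fs/2 = 6.35 MHz, folds to fs − 11.3 MHz = 1.4 MHz.
23.7 MHz mod fs = 11 MHz.
11 MHz > fs/2 = 6.35 MHz, folds to fs − 11 MHz = 1.7 MHz.
Distinct values: {1.4 MHz, 1.7 MHz, 2.3 MHz, 5.3 MHz, 6.3 MHz} → 5.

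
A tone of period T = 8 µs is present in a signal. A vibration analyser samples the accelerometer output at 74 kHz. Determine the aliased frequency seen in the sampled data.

23 kHz

T = 8 µs → f = 1/T = 125 kHz.
125 kHz mod fs = 51 kHz.
51 kHz > fs/2 = 37 kHz, folds to fs − 51 kHz = 23 kHz.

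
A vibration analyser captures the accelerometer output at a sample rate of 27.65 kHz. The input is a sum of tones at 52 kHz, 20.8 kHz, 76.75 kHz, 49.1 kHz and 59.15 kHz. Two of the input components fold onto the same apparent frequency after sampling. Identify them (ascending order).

fs/2 = 13.825 kHz.
52 kHz mod fs = 24.35 kHz.
24.35 kHz > fs/2 = 13.825 kHz, folds to fs − 24.35 kHz = 3.3 kHz.
20.8 kHz > fs/2 = 13.825 kHz, folds to fs − 20.8 kHz = 6.85 kHz.
76.75 kHz mod fs = 21.45 kHz.
21.45 kHz > fs/2 = 13.825 kHz, folds to fs − 21.45 kHz = 6.2 kHz.
49.1 kHz mod fs = 21.45 kHz.
21.45 kHz > fs/2 = 13.825 kHz, folds to fs − 21.45 kHz = 6.2 kHz.
59.15 kHz mod fs = 3.85 kHz.
3.85 kHz ≤ fs/2 = 13.825 kHz, appears at 3.85 kHz.
49.1 kHz and 76.75 kHz both map to 6.2 kHz.

49.1 kHz, 76.75 kHz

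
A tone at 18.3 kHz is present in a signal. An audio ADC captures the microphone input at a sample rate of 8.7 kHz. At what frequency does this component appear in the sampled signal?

0.9 kHz

18.3 kHz mod fs = 0.9 kHz.
0.9 kHz ≤ fs/2 = 4.35 kHz, appears at 0.9 kHz.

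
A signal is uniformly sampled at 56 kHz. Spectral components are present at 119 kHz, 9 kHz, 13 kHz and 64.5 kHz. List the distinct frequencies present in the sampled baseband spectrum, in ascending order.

fs/2 = 28 kHz.
119 kHz mod fs = 7 kHz.
7 kHz ≤ fs/2 = 28 kHz, appears at 7 kHz.
9 kHz ≤ fs/2 = 28 kHz, passes unchanged.
13 kHz ≤ fs/2 = 28 kHz, passes unchanged.
64.5 kHz mod fs = 8.5 kHz.
8.5 kHz ≤ fs/2 = 28 kHz, appears at 8.5 kHz.
Distinct values: {7 kHz, 8.5 kHz, 9 kHz, 13 kHz}.

7 kHz, 8.5 kHz, 9 kHz, 13 kHz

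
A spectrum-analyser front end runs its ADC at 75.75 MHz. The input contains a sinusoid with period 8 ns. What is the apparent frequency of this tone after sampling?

26.5 MHz

T = 8 ns → f = 1/T = 125 MHz.
125 MHz mod fs = 49.25 MHz.
49.25 MHz > fs/2 = 37.875 MHz, folds to fs − 49.25 MHz = 26.5 MHz.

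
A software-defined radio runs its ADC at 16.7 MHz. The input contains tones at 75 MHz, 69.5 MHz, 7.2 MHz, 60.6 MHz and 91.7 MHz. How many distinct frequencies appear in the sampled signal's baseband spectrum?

4

fs/2 = 8.35 MHz.
75 MHz mod fs = 8.2 MHz.
8.2 MHz ≤ fs/2 = 8.35 MHz, appears at 8.2 MHz.
69.5 MHz mod fs = 2.7 MHz.
2.7 MHz ≤ fs/2 = 8.35 MHz, appears at 2.7 MHz.
7.2 MHz ≤ fs/2 = 8.35 MHz, passes unchanged.
60.6 MHz mod fs = 10.5 MHz.
10.5 MHz > fs/2 = 8.35 MHz, folds to fs − 10.5 MHz = 6.2 MHz.
91.7 MHz mod fs = 8.2 MHz.
8.2 MHz ≤ fs/2 = 8.35 MHz, appears at 8.2 MHz.
Distinct values: {2.7 MHz, 6.2 MHz, 7.2 MHz, 8.2 MHz} → 4.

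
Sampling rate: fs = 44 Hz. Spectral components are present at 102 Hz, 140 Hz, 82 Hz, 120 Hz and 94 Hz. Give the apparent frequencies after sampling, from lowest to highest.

fs/2 = 22 Hz.
102 Hz mod fs = 14 Hz.
14 Hz ≤ fs/2 = 22 Hz, appears at 14 Hz.
140 Hz mod fs = 8 Hz.
8 Hz ≤ fs/2 = 22 Hz, appears at 8 Hz.
82 Hz mod fs = 38 Hz.
38 Hz > fs/2 = 22 Hz, folds to fs − 38 Hz = 6 Hz.
120 Hz mod fs = 32 Hz.
32 Hz > fs/2 = 22 Hz, folds to fs − 32 Hz = 12 Hz.
94 Hz mod fs = 6 Hz.
6 Hz ≤ fs/2 = 22 Hz, appears at 6 Hz.
Distinct values: {6 Hz, 8 Hz, 12 Hz, 14 Hz}.

6 Hz, 8 Hz, 12 Hz, 14 Hz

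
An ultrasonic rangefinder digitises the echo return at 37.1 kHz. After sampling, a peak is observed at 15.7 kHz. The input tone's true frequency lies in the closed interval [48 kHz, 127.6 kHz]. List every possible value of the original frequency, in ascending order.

52.8 kHz, 58.5 kHz, 89.9 kHz, 95.6 kHz, 127 kHz

Frequencies that alias to 15.7 kHz are k·fs ± 15.7 kHz for integer k ≥ 0.
k=0: 15.7 kHz.
k=1: 21.4 kHz, 52.8 kHz.
k=2: 58.5 kHz, 89.9 kHz.
k=3: 95.6 kHz, 127 kHz.
k=4: 132.7 kHz, 164.1 kHz.
Within [48 kHz, 127.6 kHz]: 52.8 kHz, 58.5 kHz, 89.9 kHz, 95.6 kHz, 127 kHz.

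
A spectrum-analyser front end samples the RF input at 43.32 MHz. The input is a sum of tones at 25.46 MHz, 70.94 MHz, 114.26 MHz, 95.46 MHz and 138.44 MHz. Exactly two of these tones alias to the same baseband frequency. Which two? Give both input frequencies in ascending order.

fs/2 = 21.66 MHz.
25.46 MHz > fs/2 = 21.66 MHz, folds to fs − 25.46 MHz = 17.86 MHz.
70.94 MHz mod fs = 27.62 MHz.
27.62 MHz > fs/2 = 21.66 MHz, folds to fs − 27.62 MHz = 15.7 MHz.
114.26 MHz mod fs = 27.62 MHz.
27.62 MHz > fs/2 = 21.66 MHz, folds to fs − 27.62 MHz = 15.7 MHz.
95.46 MHz mod fs = 8.82 MHz.
8.82 MHz ≤ fs/2 = 21.66 MHz, appears at 8.82 MHz.
138.44 MHz mod fs = 8.48 MHz.
8.48 MHz ≤ fs/2 = 21.66 MHz, appears at 8.48 MHz.
70.94 MHz and 114.26 MHz both map to 15.7 MHz.

70.94 MHz, 114.26 MHz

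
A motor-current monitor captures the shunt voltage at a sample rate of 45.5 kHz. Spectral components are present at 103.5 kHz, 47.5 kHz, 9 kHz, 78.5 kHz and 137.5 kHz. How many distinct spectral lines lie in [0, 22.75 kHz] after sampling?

fs/2 = 22.75 kHz.
103.5 kHz mod fs = 12.5 kHz.
12.5 kHz ≤ fs/2 = 22.75 kHz, appears at 12.5 kHz.
47.5 kHz mod fs = 2 kHz.
2 kHz ≤ fs/2 = 22.75 kHz, appears at 2 kHz.
9 kHz ≤ fs/2 = 22.75 kHz, passes unchanged.
78.5 kHz mod fs = 33 kHz.
33 kHz > fs/2 = 22.75 kHz, folds to fs − 33 kHz = 12.5 kHz.
137.5 kHz mod fs = 1 kHz.
1 kHz ≤ fs/2 = 22.75 kHz, appears at 1 kHz.
Distinct values: {1 kHz, 2 kHz, 9 kHz, 12.5 kHz} → 4.

4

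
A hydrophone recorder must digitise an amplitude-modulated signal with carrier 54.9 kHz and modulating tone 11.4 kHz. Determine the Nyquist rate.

132.6 kHz

AM sidebands sit at fc ± fm = 43.5 kHz and 66.3 kHz.
Highest-frequency component: 66.3 kHz.
Nyquist rate = 2 × 66.3 kHz = 132.6 kHz.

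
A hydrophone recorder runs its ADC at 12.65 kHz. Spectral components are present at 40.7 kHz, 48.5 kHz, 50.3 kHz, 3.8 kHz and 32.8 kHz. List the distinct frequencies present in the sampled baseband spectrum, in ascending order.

fs/2 = 6.325 kHz.
40.7 kHz mod fs = 2.75 kHz.
2.75 kHz ≤ fs/2 = 6.325 kHz, appears at 2.75 kHz.
48.5 kHz mod fs = 10.55 kHz.
10.55 kHz > fs/2 = 6.325 kHz, folds to fs − 10.55 kHz = 2.1 kHz.
50.3 kHz mod fs = 12.35 kHz.
12.35 kHz > fs/2 = 6.325 kHz, folds to fs − 12.35 kHz = 0.3 kHz.
3.8 kHz ≤ fs/2 = 6.325 kHz, passes unchanged.
32.8 kHz mod fs = 7.5 kHz.
7.5 kHz > fs/2 = 6.325 kHz, folds to fs − 7.5 kHz = 5.15 kHz.
Distinct values: {0.3 kHz, 2.1 kHz, 2.75 kHz, 3.8 kHz, 5.15 kHz}.

0.3 kHz, 2.1 kHz, 2.75 kHz, 3.8 kHz, 5.15 kHz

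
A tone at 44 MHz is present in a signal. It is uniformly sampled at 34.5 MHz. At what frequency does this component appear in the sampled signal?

44 MHz mod fs = 9.5 MHz.
9.5 MHz ≤ fs/2 = 17.25 MHz, appears at 9.5 MHz.

9.5 MHz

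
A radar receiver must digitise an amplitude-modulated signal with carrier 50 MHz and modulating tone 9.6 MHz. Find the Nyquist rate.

AM sidebands sit at fc ± fm = 40.4 MHz and 59.6 MHz.
Highest-frequency component: 59.6 MHz.
Nyquist rate = 2 × 59.6 MHz = 119.2 MHz.

119.2 MHz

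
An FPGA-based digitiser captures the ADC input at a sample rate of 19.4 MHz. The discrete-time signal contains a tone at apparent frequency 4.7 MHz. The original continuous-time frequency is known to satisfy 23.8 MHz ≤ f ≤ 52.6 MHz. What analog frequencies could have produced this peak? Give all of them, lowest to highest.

24.1 MHz, 34.1 MHz, 43.5 MHz

Frequencies that alias to 4.7 MHz are k·fs ± 4.7 MHz for integer k ≥ 0.
k=0: 4.7 MHz.
k=1: 14.7 MHz, 24.1 MHz.
k=2: 34.1 MHz, 43.5 MHz.
k=3: 53.5 MHz, 62.9 MHz.
Within [23.8 MHz, 52.6 MHz]: 24.1 MHz, 34.1 MHz, 43.5 MHz.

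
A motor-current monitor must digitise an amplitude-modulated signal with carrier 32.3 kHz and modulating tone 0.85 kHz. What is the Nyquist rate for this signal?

66.3 kHz

AM sidebands sit at fc ± fm = 31.45 kHz and 33.15 kHz.
Highest-frequency component: 33.15 kHz.
Nyquist rate = 2 × 33.15 kHz = 66.3 kHz.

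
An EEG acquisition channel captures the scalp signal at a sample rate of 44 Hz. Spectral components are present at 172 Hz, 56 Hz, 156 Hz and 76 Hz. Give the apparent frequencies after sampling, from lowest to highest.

4 Hz, 12 Hz, 20 Hz

fs/2 = 22 Hz.
172 Hz mod fs = 40 Hz.
40 Hz > fs/2 = 22 Hz, folds to fs − 40 Hz = 4 Hz.
56 Hz mod fs = 12 Hz.
12 Hz ≤ fs/2 = 22 Hz, appears at 12 Hz.
156 Hz mod fs = 24 Hz.
24 Hz > fs/2 = 22 Hz, folds to fs − 24 Hz = 20 Hz.
76 Hz mod fs = 32 Hz.
32 Hz > fs/2 = 22 Hz, folds to fs − 32 Hz = 12 Hz.
Distinct values: {4 Hz, 12 Hz, 20 Hz}.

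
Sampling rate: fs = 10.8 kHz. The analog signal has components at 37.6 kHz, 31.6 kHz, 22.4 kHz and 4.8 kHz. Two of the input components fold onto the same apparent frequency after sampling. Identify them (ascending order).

fs/2 = 5.4 kHz.
37.6 kHz mod fs = 5.2 kHz.
5.2 kHz ≤ fs/2 = 5.4 kHz, appears at 5.2 kHz.
31.6 kHz mod fs = 10 kHz.
10 kHz > fs/2 = 5.4 kHz, folds to fs − 10 kHz = 0.8 kHz.
22.4 kHz mod fs = 0.8 kHz.
0.8 kHz ≤ fs/2 = 5.4 kHz, appears at 0.8 kHz.
4.8 kHz ≤ fs/2 = 5.4 kHz, passes unchanged.
22.4 kHz and 31.6 kHz both map to 0.8 kHz.

22.4 kHz, 31.6 kHz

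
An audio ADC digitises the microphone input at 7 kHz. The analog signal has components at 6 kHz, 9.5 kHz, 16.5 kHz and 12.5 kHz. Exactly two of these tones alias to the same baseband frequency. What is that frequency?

fs/2 = 3.5 kHz.
6 kHz > fs/2 = 3.5 kHz, folds to fs − 6 kHz = 1 kHz.
9.5 kHz mod fs = 2.5 kHz.
2.5 kHz ≤ fs/2 = 3.5 kHz, appears at 2.5 kHz.
16.5 kHz mod fs = 2.5 kHz.
2.5 kHz ≤ fs/2 = 3.5 kHz, appears at 2.5 kHz.
12.5 kHz mod fs = 5.5 kHz.
5.5 kHz > fs/2 = 3.5 kHz, folds to fs − 5.5 kHz = 1.5 kHz.
9.5 kHz and 16.5 kHz both map to 2.5 kHz.

2.5 kHz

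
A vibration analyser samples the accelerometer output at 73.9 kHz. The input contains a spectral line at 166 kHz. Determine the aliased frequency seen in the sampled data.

166 kHz mod fs = 18.2 kHz.
18.2 kHz ≤ fs/2 = 36.95 kHz, appears at 18.2 kHz.

18.2 kHz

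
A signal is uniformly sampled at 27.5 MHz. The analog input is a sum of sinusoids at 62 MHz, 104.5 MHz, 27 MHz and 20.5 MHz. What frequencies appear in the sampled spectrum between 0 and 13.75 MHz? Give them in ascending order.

fs/2 = 13.75 MHz.
62 MHz mod fs = 7 MHz.
7 MHz ≤ fs/2 = 13.75 MHz, appears at 7 MHz.
104.5 MHz mod fs = 22 MHz.
22 MHz > fs/2 = 13.75 MHz, folds to fs − 22 MHz = 5.5 MHz.
27 MHz > fs/2 = 13.75 MHz, folds to fs − 27 MHz = 0.5 MHz.
20.5 MHz > fs/2 = 13.75 MHz, folds to fs − 20.5 MHz = 7 MHz.
Distinct values: {0.5 MHz, 5.5 MHz, 7 MHz}.

0.5 MHz, 5.5 MHz, 7 MHz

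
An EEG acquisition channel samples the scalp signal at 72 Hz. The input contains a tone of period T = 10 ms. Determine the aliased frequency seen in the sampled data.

T = 10 ms → f = 1/T = 100 Hz.
100 Hz mod fs = 28 Hz.
28 Hz ≤ fs/2 = 36 Hz, appears at 28 Hz.

28 Hz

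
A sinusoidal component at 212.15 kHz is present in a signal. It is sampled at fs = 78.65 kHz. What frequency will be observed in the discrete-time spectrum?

23.8 kHz

212.15 kHz mod fs = 54.85 kHz.
54.85 kHz > fs/2 = 39.325 kHz, folds to fs − 54.85 kHz = 23.8 kHz.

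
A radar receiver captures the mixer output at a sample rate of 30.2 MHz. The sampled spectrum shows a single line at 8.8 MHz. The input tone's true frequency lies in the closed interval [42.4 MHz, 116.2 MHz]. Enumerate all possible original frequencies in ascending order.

Frequencies that alias to 8.8 MHz are k·fs ± 8.8 MHz for integer k ≥ 0.
k=0: 8.8 MHz.
k=1: 21.4 MHz, 39 MHz.
k=2: 51.6 MHz, 69.2 MHz.
k=3: 81.8 MHz, 99.4 MHz.
k=4: 112 MHz, 129.6 MHz.
k=5: 142.2 MHz, 159.8 MHz.
Within [42.4 MHz, 116.2 MHz]: 51.6 MHz, 69.2 MHz, 81.8 MHz, 99.4 MHz, 112 MHz.

51.6 MHz, 69.2 MHz, 81.8 MHz, 99.4 MHz, 112 MHz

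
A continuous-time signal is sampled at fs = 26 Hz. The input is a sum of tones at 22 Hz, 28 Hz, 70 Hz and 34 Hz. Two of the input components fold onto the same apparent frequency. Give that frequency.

fs/2 = 13 Hz.
22 Hz > fs/2 = 13 Hz, folds to fs − 22 Hz = 4 Hz.
28 Hz mod fs = 2 Hz.
2 Hz ≤ fs/2 = 13 Hz, appears at 2 Hz.
70 Hz mod fs = 18 Hz.
18 Hz > fs/2 = 13 Hz, folds to fs − 18 Hz = 8 Hz.
34 Hz mod fs = 8 Hz.
8 Hz ≤ fs/2 = 13 Hz, appears at 8 Hz.
34 Hz and 70 Hz both map to 8 Hz.

8 Hz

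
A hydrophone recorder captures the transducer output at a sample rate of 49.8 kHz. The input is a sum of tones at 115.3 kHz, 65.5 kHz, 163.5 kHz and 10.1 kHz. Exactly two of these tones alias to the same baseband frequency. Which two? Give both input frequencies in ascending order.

65.5 kHz, 115.3 kHz

fs/2 = 24.9 kHz.
115.3 kHz mod fs = 15.7 kHz.
15.7 kHz ≤ fs/2 = 24.9 kHz, appears at 15.7 kHz.
65.5 kHz mod fs = 15.7 kHz.
15.7 kHz ≤ fs/2 = 24.9 kHz, appears at 15.7 kHz.
163.5 kHz mod fs = 14.1 kHz.
14.1 kHz ≤ fs/2 = 24.9 kHz, appears at 14.1 kHz.
10.1 kHz ≤ fs/2 = 24.9 kHz, passes unchanged.
65.5 kHz and 115.3 kHz both map to 15.7 kHz.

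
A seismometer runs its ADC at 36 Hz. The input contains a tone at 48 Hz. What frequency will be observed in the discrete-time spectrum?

48 Hz mod fs = 12 Hz.
12 Hz ≤ fs/2 = 18 Hz, appears at 12 Hz.

12 Hz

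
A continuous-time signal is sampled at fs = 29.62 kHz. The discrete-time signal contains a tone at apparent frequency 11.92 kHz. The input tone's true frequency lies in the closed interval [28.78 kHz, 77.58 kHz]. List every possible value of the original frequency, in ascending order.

Frequencies that alias to 11.92 kHz are k·fs ± 11.92 kHz for integer k ≥ 0.
k=0: 11.92 kHz.
k=1: 17.7 kHz, 41.54 kHz.
k=2: 47.32 kHz, 71.16 kHz.
k=3: 76.94 kHz, 100.78 kHz.
k=4: 106.56 kHz, 130.4 kHz.
Within [28.78 kHz, 77.58 kHz]: 41.54 kHz, 47.32 kHz, 71.16 kHz, 76.94 kHz.

41.54 kHz, 47.32 kHz, 71.16 kHz, 76.94 kHz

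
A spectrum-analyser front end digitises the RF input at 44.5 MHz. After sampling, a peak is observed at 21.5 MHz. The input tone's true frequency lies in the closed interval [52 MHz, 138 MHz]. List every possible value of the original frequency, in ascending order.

Frequencies that alias to 21.5 MHz are k·fs ± 21.5 MHz for integer k ≥ 0.
k=0: 21.5 MHz.
k=1: 23 MHz, 66 MHz.
k=2: 67.5 MHz, 110.5 MHz.
k=3: 112 MHz, 155 MHz.
k=4: 156.5 MHz, 199.5 MHz.
Within [52 MHz, 138 MHz]: 66 MHz, 67.5 MHz, 110.5 MHz, 112 MHz.

66 MHz, 67.5 MHz, 110.5 MHz, 112 MHz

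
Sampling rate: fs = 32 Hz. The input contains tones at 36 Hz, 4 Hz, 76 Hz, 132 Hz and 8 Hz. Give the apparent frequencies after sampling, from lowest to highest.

4 Hz, 8 Hz, 12 Hz

fs/2 = 16 Hz.
36 Hz mod fs = 4 Hz.
4 Hz ≤ fs/2 = 16 Hz, appears at 4 Hz.
4 Hz ≤ fs/2 = 16 Hz, passes unchanged.
76 Hz mod fs = 12 Hz.
12 Hz ≤ fs/2 = 16 Hz, appears at 12 Hz.
132 Hz mod fs = 4 Hz.
4 Hz ≤ fs/2 = 16 Hz, appears at 4 Hz.
8 Hz ≤ fs/2 = 16 Hz, passes unchanged.
Distinct values: {4 Hz, 8 Hz, 12 Hz}.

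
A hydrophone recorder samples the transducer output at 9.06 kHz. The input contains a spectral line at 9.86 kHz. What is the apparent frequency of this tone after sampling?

9.86 kHz mod fs = 0.8 kHz.
0.8 kHz ≤ fs/2 = 4.53 kHz, appears at 0.8 kHz.

0.8 kHz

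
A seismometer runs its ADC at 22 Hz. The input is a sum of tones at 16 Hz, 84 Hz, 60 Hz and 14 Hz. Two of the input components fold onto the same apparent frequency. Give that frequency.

6 Hz

fs/2 = 11 Hz.
16 Hz > fs/2 = 11 Hz, folds to fs − 16 Hz = 6 Hz.
84 Hz mod fs = 18 Hz.
18 Hz > fs/2 = 11 Hz, folds to fs − 18 Hz = 4 Hz.
60 Hz mod fs = 16 Hz.
16 Hz > fs/2 = 11 Hz, folds to fs − 16 Hz = 6 Hz.
14 Hz > fs/2 = 11 Hz, folds to fs − 14 Hz = 8 Hz.
16 Hz and 60 Hz both map to 6 Hz.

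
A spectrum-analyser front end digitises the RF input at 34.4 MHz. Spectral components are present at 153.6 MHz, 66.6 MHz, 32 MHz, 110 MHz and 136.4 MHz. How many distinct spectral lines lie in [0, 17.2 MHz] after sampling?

fs/2 = 17.2 MHz.
153.6 MHz mod fs = 16 MHz.
16 MHz ≤ fs/2 = 17.2 MHz, appears at 16 MHz.
66.6 MHz mod fs = 32.2 MHz.
32.2 MHz > fs/2 = 17.2 MHz, folds to fs − 32.2 MHz = 2.2 MHz.
32 MHz > fs/2 = 17.2 MHz, folds to fs − 32 MHz = 2.4 MHz.
110 MHz mod fs = 6.8 MHz.
6.8 MHz ≤ fs/2 = 17.2 MHz, appears at 6.8 MHz.
136.4 MHz mod fs = 33.2 MHz.
33.2 MHz > fs/2 = 17.2 MHz, folds to fs − 33.2 MHz = 1.2 MHz.
Distinct values: {1.2 MHz, 2.2 MHz, 2.4 MHz, 6.8 MHz, 16 MHz} → 5.

5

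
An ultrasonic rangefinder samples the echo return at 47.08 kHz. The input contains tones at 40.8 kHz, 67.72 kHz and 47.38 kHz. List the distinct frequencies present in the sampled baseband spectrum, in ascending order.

0.3 kHz, 6.28 kHz, 20.64 kHz

fs/2 = 23.54 kHz.
40.8 kHz > fs/2 = 23.54 kHz, folds to fs − 40.8 kHz = 6.28 kHz.
67.72 kHz mod fs = 20.64 kHz.
20.64 kHz ≤ fs/2 = 23.54 kHz, appears at 20.64 kHz.
47.38 kHz mod fs = 0.3 kHz.
0.3 kHz ≤ fs/2 = 23.54 kHz, appears at 0.3 kHz.
Distinct values: {0.3 kHz, 6.28 kHz, 20.64 kHz}.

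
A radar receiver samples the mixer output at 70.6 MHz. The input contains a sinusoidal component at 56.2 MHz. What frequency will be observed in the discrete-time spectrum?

56.2 MHz > fs/2 = 35.3 MHz, folds to fs − 56.2 MHz = 14.4 MHz.

14.4 MHz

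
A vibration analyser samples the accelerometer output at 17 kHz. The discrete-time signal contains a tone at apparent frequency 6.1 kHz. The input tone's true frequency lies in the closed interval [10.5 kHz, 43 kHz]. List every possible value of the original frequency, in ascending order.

Frequencies that alias to 6.1 kHz are k·fs ± 6.1 kHz for integer k ≥ 0.
k=0: 6.1 kHz.
k=1: 10.9 kHz, 23.1 kHz.
k=2: 27.9 kHz, 40.1 kHz.
k=3: 44.9 kHz, 57.1 kHz.
Within [10.5 kHz, 43 kHz]: 10.9 kHz, 23.1 kHz, 27.9 kHz, 40.1 kHz.

10.9 kHz, 23.1 kHz, 27.9 kHz, 40.1 kHz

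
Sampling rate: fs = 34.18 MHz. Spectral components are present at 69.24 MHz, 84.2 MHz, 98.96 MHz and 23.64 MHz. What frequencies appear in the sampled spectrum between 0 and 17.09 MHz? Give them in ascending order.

0.88 MHz, 3.58 MHz, 10.54 MHz, 15.84 MHz

fs/2 = 17.09 MHz.
69.24 MHz mod fs = 0.88 MHz.
0.88 MHz ≤ fs/2 = 17.09 MHz, appears at 0.88 MHz.
84.2 MHz mod fs = 15.84 MHz.
15.84 MHz ≤ fs/2 = 17.09 MHz, appears at 15.84 MHz.
98.96 MHz mod fs = 30.6 MHz.
30.6 MHz > fs/2 = 17.09 MHz, folds to fs − 30.6 MHz = 3.58 MHz.
23.64 MHz > fs/2 = 17.09 MHz, folds to fs − 23.64 MHz = 10.54 MHz.
Distinct values: {0.88 MHz, 3.58 MHz, 10.54 MHz, 15.84 MHz}.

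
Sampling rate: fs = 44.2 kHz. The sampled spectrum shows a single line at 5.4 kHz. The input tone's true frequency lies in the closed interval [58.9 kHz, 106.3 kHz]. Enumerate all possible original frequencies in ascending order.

83 kHz, 93.8 kHz

Frequencies that alias to 5.4 kHz are k·fs ± 5.4 kHz for integer k ≥ 0.
k=0: 5.4 kHz.
k=1: 38.8 kHz, 49.6 kHz.
k=2: 83 kHz, 93.8 kHz.
k=3: 127.2 kHz, 138 kHz.
Within [58.9 kHz, 106.3 kHz]: 83 kHz, 93.8 kHz.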